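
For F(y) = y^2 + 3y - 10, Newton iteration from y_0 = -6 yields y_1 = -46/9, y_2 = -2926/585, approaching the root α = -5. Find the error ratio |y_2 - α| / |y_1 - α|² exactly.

9/65

y_1 - α = -46/9 - (-5) = -46/9 + 5 = -1/9, so |y_1 - α| = 1/9.
y_2 - α = -2926/585 - (-5) = -2926/585 + 5 = -1/585, so |y_2 - α| = 1/585.
|y_1 - α|² = 1/81.
Ratio = (1/585) / (1/81) = 9/65.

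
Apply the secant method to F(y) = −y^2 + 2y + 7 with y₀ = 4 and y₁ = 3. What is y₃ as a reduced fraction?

F(4) = −1, F(3) = 4. y₂ = 3 − 4·(3 − 4)/(4 − (−1)) = 19/5.
F(3) = 4, F(19/5) = 4/25. y₃ = (19/5) − (4/25)·((19/5) − 3)/((4/25) − 4) = 23/6.

23/6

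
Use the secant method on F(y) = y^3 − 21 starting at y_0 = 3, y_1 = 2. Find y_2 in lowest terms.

F(3) = 6, F(2) = −13. y_2 = 2 − (−13)·(2 − 3)/((−13) − 6) = 51/19.

51/19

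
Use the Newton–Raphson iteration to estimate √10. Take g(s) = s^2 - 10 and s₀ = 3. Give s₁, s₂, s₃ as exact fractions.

s₁ = 19/6, s₂ = 721/228, s₃ = 1039681/328776

g'(s) = 2s.
g(3) = -1, g'(3) = 6, so s₁ = 3 - (-1)/6 = 19/6.
g(19/6) = 1/36, g'(19/6) = 19/3, so s₂ = (19/6) - (1/36)/(19/3) = 721/228.
g(721/228) = 1/51984, g'(721/228) = 721/114, so s₃ = (721/228) - (1/51984)/(721/114) = 1039681/328776.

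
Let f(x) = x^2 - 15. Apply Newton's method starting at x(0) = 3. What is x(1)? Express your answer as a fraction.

f'(x) = 2x.
f(3) = -6, f'(3) = 6, so x(1) = 3 - (-6)/6 = 4.

4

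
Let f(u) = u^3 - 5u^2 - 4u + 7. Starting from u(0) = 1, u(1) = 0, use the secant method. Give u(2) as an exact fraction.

7/8

f(1) = -1, f(0) = 7. u(2) = 0 - 7·(0 - 1)/(7 - (-1)) = 7/8.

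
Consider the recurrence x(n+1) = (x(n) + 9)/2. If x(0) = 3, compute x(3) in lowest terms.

x(1) = (3 + 9)/2 = 6.
x(2) = (6 + 9)/2 = 15/2.
x(3) = ((15/2) + 9)/2 = 33/4.

33/4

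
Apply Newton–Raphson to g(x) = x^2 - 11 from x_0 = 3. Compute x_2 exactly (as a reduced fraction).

199/60

g'(x) = 2x.
g(3) = -2, g'(3) = 6, so x_1 = 3 - (-2)/6 = 10/3.
g(10/3) = 1/9, g'(10/3) = 20/3, so x_2 = (10/3) - (1/9)/(20/3) = 199/60.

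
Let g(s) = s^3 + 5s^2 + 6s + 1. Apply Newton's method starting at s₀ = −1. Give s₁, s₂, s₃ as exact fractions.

g'(s) = 3s^2 + 10s + 6.
g(−1) = −1, g'(−1) = −1, so s₁ = (−1) − (−1)/(−1) = −2.
g(−2) = 1, g'(−2) = −2, so s₂ = (−2) − 1/(−2) = −3/2.
g(−3/2) = −1/8, g'(−3/2) = −9/4, so s₃ = (−3/2) − (−1/8)/(−9/4) = −14/9.

s₁ = −2, s₂ = −3/2, s₃ = −14/9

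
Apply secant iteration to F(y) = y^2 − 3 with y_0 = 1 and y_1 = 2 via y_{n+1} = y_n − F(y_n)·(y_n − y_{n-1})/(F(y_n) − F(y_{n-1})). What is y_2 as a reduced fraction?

F(1) = −2, F(2) = 1. y_2 = 2 − 1·(2 − 1)/(1 − (−2)) = 5/3.

5/3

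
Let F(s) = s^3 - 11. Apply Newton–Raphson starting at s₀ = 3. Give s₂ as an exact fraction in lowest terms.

765763/342225

F'(s) = 3s^2.
F(3) = 16, F'(3) = 27, so s₁ = 3 - 16/27 = 65/27.
F(65/27) = 58112/19683, F'(65/27) = 4225/243, so s₂ = (65/27) - (58112/19683)/(4225/243) = 765763/342225.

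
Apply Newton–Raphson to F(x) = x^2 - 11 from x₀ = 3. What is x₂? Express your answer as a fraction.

199/60

F'(x) = 2x.
F(3) = -2, F'(3) = 6, so x₁ = 3 - (-2)/6 = 10/3.
F(10/3) = 1/9, F'(10/3) = 20/3, so x₂ = (10/3) - (1/9)/(20/3) = 199/60.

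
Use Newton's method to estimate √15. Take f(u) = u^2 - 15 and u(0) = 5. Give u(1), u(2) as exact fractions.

u(1) = 4, u(2) = 31/8

f'(u) = 2u.
f(5) = 10, f'(5) = 10, so u(1) = 5 - 10/10 = 4.
f(4) = 1, f'(4) = 8, so u(2) = 4 - 1/8 = 31/8.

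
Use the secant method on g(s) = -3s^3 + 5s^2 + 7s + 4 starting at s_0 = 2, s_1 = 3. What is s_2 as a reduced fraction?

g(2) = 14, g(3) = -11. s_2 = 3 - (-11)·(3 - 2)/((-11) - 14) = 64/25.

64/25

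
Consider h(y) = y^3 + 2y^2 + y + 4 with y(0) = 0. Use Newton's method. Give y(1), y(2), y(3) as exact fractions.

y(1) = −4, y(2) = −100/33, y(3) = −1483748/590337

h'(y) = 3y^2 + 4y + 1.
h(0) = 4, h'(0) = 1, so y(1) = 0 − 4/1 = −4.
h(−4) = −32, h'(−4) = 33, so y(2) = (−4) − (−32)/33 = −100/33.
h(−100/33) = −305152/35937, h'(−100/33) = 5963/363, so y(3) = (−100/33) − (−305152/35937)/(5963/363) = −1483748/590337.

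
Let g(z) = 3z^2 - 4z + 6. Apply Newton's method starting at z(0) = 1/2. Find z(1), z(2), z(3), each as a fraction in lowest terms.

z(1) = 21/4, z(2) = 1227/440, z(3) = 3354987/2464880

g'(z) = 6z - 4.
g(1/2) = 19/4, g'(1/2) = -1, so z(1) = (1/2) - (19/4)/(-1) = 21/4.
g(21/4) = 1083/16, g'(21/4) = 55/2, so z(2) = (21/4) - (1083/16)/(55/2) = 1227/440.
g(1227/440) = 3518667/193600, g'(1227/440) = 2801/220, so z(3) = (1227/440) - (3518667/193600)/(2801/220) = 3354987/2464880.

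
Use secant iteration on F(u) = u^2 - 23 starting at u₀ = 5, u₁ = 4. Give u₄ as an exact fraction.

16325/3404

F(5) = 2, F(4) = -7. u₂ = 4 - (-7)·(4 - 5)/((-7) - 2) = 43/9.
F(4) = -7, F(43/9) = -14/81. u₃ = (43/9) - (-14/81)·((43/9) - 4)/((-14/81) - (-7)) = 379/79.
F(43/9) = -14/81, F(379/79) = 98/6241. u₄ = (379/79) - (98/6241)·((379/79) - (43/9))/((98/6241) - (-14/81)) = 16325/3404.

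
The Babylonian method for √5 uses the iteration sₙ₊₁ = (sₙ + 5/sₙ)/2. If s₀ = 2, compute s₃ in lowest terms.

51841/23184

s₁ = (2 + 5/2)/2 = 9/4.
s₂ = (9/4 + 5/(9/4))/2 = 161/72.
s₃ = (161/72 + 5/(161/72))/2 = 51841/23184.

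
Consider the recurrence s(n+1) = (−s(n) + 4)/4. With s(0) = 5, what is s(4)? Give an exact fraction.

s(1) = (−5 + 4)/4 = −1/4.
s(2) = (−(−1/4) + 4)/4 = 17/16.
s(3) = (−(17/16) + 4)/4 = 47/64.
s(4) = (−(47/64) + 4)/4 = 209/256.

209/256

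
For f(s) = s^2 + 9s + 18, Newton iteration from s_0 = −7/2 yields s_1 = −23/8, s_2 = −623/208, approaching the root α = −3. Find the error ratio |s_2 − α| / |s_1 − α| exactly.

s_1 − α = −23/8 − (−3) = −23/8 + 3 = 1/8, so |s_1 − α| = 1/8.
s_2 − α = −623/208 − (−3) = −623/208 + 3 = 1/208, so |s_2 − α| = 1/208.
Ratio = (1/208) / (1/8) = 1/26.

1/26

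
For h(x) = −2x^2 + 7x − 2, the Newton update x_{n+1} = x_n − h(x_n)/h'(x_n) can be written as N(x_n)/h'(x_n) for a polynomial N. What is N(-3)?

h'(x) = −4x + 7.
N(x) = x·h'(x) − h(x) = x·(−4x + 7) − (−2x^2 + 7x − 2) = −2x^2 + 2.
N(-3) = −16.

−16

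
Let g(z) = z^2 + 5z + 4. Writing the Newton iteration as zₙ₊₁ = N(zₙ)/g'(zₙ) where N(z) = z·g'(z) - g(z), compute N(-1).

-3

g'(z) = 2z + 5.
N(z) = z·g'(z) - g(z) = z·(2z + 5) - (z^2 + 5z + 4) = z^2 - 4.
N(-1) = -3.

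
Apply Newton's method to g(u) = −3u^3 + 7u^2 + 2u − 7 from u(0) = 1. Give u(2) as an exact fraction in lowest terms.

145/126

g'(u) = −9u^2 + 14u + 2.
g(1) = −1, g'(1) = 7, so u(1) = 1 − (−1)/7 = 8/7.
g(8/7) = −17/343, g'(8/7) = 306/49, so u(2) = (8/7) − (−17/343)/(306/49) = 145/126.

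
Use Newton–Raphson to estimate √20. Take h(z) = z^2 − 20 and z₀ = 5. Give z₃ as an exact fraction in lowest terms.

51841/11592

h'(z) = 2z.
h(5) = 5, h'(5) = 10, so z₁ = 5 − 5/10 = 9/2.
h(9/2) = 1/4, h'(9/2) = 9, so z₂ = (9/2) − (1/4)/9 = 161/36.
h(161/36) = 1/1296, h'(161/36) = 161/18, so z₃ = (161/36) − (1/1296)/(161/18) = 51841/11592.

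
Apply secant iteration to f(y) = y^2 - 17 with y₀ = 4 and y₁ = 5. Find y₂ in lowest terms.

f(4) = -1, f(5) = 8. y₂ = 5 - 8·(5 - 4)/(8 - (-1)) = 37/9.

37/9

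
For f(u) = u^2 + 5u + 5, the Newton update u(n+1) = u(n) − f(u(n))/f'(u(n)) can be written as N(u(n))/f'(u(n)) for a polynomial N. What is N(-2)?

f'(u) = 2u + 5.
N(u) = u·f'(u) − f(u) = u·(2u + 5) − (u^2 + 5u + 5) = u^2 − 5.
N(-2) = −1.

−1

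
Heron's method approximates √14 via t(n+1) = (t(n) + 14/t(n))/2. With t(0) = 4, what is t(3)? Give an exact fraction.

t(1) = (4 + 14/4)/2 = 15/4.
t(2) = (15/4 + 14/(15/4))/2 = 449/120.
t(3) = (449/120 + 14/(449/120))/2 = 403201/107760.

403201/107760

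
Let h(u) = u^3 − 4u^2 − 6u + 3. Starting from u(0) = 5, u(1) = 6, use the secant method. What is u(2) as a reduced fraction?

h(5) = −2, h(6) = 39. u(2) = 6 − 39·(6 − 5)/(39 − (−2)) = 207/41.

207/41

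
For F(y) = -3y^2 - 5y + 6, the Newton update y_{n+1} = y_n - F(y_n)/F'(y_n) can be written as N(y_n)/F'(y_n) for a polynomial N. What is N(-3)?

-33

F'(y) = -6y - 5.
N(y) = y·F'(y) - F(y) = y·(-6y - 5) - (-3y^2 - 5y + 6) = -3y^2 - 6.
N(-3) = -33.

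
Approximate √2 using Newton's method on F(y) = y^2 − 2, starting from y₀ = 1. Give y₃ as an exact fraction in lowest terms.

F'(y) = 2y.
F(1) = −1, F'(1) = 2, so y₁ = 1 − (−1)/2 = 3/2.
F(3/2) = 1/4, F'(3/2) = 3, so y₂ = (3/2) − (1/4)/3 = 17/12.
F(17/12) = 1/144, F'(17/12) = 17/6, so y₃ = (17/12) − (1/144)/(17/6) = 577/408.

577/408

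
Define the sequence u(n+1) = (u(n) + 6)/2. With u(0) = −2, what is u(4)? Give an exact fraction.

11/2

u(1) = ((−2) + 6)/2 = 2.
u(2) = (2 + 6)/2 = 4.
u(3) = (4 + 6)/2 = 5.
u(4) = (5 + 6)/2 = 11/2.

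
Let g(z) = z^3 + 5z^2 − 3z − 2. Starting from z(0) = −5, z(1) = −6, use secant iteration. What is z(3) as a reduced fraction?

g(−5) = 13, g(−6) = −20. z(2) = (−6) − (−20)·((−6) − (−5))/((−20) − 13) = −178/33.
g(−6) = −20, g(−178/33) = 97760/35937. z(3) = (−178/33) − (97760/35937)·((−178/33) − (−6))/((97760/35937) − (−20)) = −44634/8165.

−44634/8165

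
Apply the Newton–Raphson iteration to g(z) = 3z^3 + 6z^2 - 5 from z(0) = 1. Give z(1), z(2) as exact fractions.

z(1) = 17/21, z(2) = 37399/48195

g'(z) = 9z^2 + 12z.
g(1) = 4, g'(1) = 21, so z(1) = 1 - 4/21 = 17/21.
g(17/21) = 1616/3087, g'(17/21) = 765/49, so z(2) = (17/21) - (1616/3087)/(765/49) = 37399/48195.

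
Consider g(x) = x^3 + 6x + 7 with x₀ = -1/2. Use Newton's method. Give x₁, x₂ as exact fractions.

g'(x) = 3x^2 + 6.
g(-1/2) = 31/8, g'(-1/2) = 27/4, so x₁ = (-1/2) - (31/8)/(27/4) = -29/27.
g(-29/27) = -13454/19683, g'(-29/27) = 2299/243, so x₂ = (-29/27) - (-13454/19683)/(2299/243) = -186559/186219.

x₁ = -29/27, x₂ = -186559/186219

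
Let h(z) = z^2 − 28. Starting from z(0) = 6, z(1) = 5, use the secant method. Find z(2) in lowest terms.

58/11

h(6) = 8, h(5) = −3. z(2) = 5 − (−3)·(5 − 6)/((−3) − 8) = 58/11.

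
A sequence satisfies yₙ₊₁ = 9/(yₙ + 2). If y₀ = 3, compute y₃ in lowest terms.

y₁ = 9/(3 + 2) = 9/5.
y₂ = 9/(9/5 + 2) = 45/19.
y₃ = 9/(45/19 + 2) = 171/83.

171/83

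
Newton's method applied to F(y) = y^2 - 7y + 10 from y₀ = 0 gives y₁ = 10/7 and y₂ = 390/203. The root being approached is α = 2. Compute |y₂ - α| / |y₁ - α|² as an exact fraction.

y₁ - α = 10/7 - 2 = -4/7, so |y₁ - α| = 4/7.
y₂ - α = 390/203 - 2 = -16/203, so |y₂ - α| = 16/203.
|y₁ - α|² = 16/49.
Ratio = (16/203) / (16/49) = 7/29.

7/29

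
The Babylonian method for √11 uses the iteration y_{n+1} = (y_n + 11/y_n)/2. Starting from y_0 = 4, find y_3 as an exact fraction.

y_1 = (4 + 11/4)/2 = 27/8.
y_2 = (27/8 + 11/(27/8))/2 = 1433/432.
y_3 = (1433/432 + 11/(1433/432))/2 = 4106353/1238112.

4106353/1238112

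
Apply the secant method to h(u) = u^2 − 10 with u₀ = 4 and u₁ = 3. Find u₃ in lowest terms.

136/43

h(4) = 6, h(3) = −1. u₂ = 3 − (−1)·(3 − 4)/((−1) − 6) = 22/7.
h(3) = −1, h(22/7) = −6/49. u₃ = (22/7) − (−6/49)·((22/7) − 3)/((−6/49) − (−1)) = 136/43.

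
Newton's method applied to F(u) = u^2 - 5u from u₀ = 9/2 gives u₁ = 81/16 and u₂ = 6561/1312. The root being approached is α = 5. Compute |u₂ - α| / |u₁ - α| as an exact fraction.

u₁ - α = 81/16 - 5 = 1/16, so |u₁ - α| = 1/16.
u₂ - α = 6561/1312 - 5 = 1/1312, so |u₂ - α| = 1/1312.
Ratio = (1/1312) / (1/16) = 1/82.

1/82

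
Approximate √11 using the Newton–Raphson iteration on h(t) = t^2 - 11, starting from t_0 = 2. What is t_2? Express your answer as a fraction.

401/120

h'(t) = 2t.
h(2) = -7, h'(2) = 4, so t_1 = 2 - (-7)/4 = 15/4.
h(15/4) = 49/16, h'(15/4) = 15/2, so t_2 = (15/4) - (49/16)/(15/2) = 401/120.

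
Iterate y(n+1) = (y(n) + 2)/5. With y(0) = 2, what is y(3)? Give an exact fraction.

64/125

y(1) = (2 + 2)/5 = 4/5.
y(2) = ((4/5) + 2)/5 = 14/25.
y(3) = ((14/25) + 2)/5 = 64/125.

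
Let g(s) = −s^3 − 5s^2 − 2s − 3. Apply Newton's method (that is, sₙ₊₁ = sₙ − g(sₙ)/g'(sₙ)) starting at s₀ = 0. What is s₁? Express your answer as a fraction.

g'(s) = −3s^2 − 10s − 2.
g(0) = −3, g'(0) = −2, so s₁ = 0 − (−3)/(−2) = −3/2.

−3/2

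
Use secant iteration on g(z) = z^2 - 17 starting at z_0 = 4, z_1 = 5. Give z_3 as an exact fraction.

169/41

g(4) = -1, g(5) = 8. z_2 = 5 - 8·(5 - 4)/(8 - (-1)) = 37/9.
g(5) = 8, g(37/9) = -8/81. z_3 = (37/9) - (-8/81)·((37/9) - 5)/((-8/81) - 8) = 169/41.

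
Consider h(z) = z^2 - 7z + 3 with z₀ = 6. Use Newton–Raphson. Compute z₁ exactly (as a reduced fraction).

33/5

h'(z) = 2z - 7.
h(6) = -3, h'(6) = 5, so z₁ = 6 - (-3)/5 = 33/5.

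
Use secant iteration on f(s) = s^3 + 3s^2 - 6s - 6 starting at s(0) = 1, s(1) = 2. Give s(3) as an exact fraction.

381/203

f(1) = -8, f(2) = 2. s(2) = 2 - 2·(2 - 1)/(2 - (-8)) = 9/5.
f(2) = 2, f(9/5) = -156/125. s(3) = (9/5) - (-156/125)·((9/5) - 2)/((-156/125) - 2) = 381/203.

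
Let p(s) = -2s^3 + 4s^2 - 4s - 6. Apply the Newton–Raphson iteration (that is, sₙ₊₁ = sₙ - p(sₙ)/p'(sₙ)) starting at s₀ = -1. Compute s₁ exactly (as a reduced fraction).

p'(s) = -6s^2 + 8s - 4.
p(-1) = 4, p'(-1) = -18, so s₁ = (-1) - 4/(-18) = -7/9.

-7/9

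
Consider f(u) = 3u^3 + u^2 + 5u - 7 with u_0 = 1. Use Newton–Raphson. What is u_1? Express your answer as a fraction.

7/8

f'(u) = 9u^2 + 2u + 5.
f(1) = 2, f'(1) = 16, so u_1 = 1 - 2/16 = 7/8.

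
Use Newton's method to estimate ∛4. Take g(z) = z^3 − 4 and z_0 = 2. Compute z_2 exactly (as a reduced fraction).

g'(z) = 3z^2.
g(2) = 4, g'(2) = 12, so z_1 = 2 − 4/12 = 5/3.
g(5/3) = 17/27, g'(5/3) = 25/3, so z_2 = (5/3) − (17/27)/(25/3) = 358/225.

358/225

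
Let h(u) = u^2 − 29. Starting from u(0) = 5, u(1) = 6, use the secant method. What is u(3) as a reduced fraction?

673/125

h(5) = −4, h(6) = 7. u(2) = 6 − 7·(6 − 5)/(7 − (−4)) = 59/11.
h(6) = 7, h(59/11) = −28/121. u(3) = (59/11) − (−28/121)·((59/11) − 6)/((−28/121) − 7) = 673/125.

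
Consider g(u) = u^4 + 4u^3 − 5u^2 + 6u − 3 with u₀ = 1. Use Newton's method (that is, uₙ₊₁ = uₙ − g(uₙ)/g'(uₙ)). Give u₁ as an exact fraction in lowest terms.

g'(u) = 4u^3 + 12u^2 − 10u + 6.
g(1) = 3, g'(1) = 12, so u₁ = 1 − 3/12 = 3/4.

3/4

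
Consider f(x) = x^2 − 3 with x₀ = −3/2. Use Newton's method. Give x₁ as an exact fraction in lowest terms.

f'(x) = 2x.
f(−3/2) = −3/4, f'(−3/2) = −3, so x₁ = (−3/2) − (−3/4)/(−3) = −7/4.

−7/4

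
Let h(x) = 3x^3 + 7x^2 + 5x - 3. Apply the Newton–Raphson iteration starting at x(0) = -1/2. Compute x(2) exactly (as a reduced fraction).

h'(x) = 9x^2 + 14x + 5.
h(-1/2) = -33/8, h'(-1/2) = 1/4, so x(1) = (-1/2) - (-33/8)/(1/4) = 16.
h(16) = 14157, h'(16) = 2533, so x(2) = 16 - 14157/2533 = 26371/2533.

26371/2533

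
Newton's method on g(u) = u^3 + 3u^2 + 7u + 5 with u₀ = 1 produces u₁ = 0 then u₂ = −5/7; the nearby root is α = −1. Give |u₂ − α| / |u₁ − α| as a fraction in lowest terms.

u₁ − α = 0 − (−1) = 0 + 1 = 1, so |u₁ − α| = 1.
u₂ − α = −5/7 − (−1) = −5/7 + 1 = 2/7, so |u₂ − α| = 2/7.
Ratio = (2/7) / 1 = 2/7.

2/7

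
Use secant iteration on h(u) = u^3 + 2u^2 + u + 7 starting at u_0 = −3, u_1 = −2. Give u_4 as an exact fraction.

h(−3) = −5, h(−2) = 5. u_2 = (−2) − 5·((−2) − (−3))/(5 − (−5)) = −5/2.
h(−2) = 5, h(−5/2) = 11/8. u_3 = (−5/2) − (11/8)·((−5/2) − (−2))/((11/8) − 5) = −78/29.
h(−5/2) = 11/8, h(−78/29) = −16555/24389. u_4 = (−78/29) − (−16555/24389)·((−78/29) − (−5/2))/((−16555/24389) − (11/8)) = −95698/36429.

−95698/36429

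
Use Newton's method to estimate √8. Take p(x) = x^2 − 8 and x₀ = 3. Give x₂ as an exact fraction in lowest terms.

577/204

p'(x) = 2x.
p(3) = 1, p'(3) = 6, so x₁ = 3 − 1/6 = 17/6.
p(17/6) = 1/36, p'(17/6) = 17/3, so x₂ = (17/6) − (1/36)/(17/3) = 577/204.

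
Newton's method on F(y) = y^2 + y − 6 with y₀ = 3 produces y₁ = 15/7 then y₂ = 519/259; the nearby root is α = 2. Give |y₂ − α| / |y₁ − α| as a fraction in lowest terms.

y₁ − α = 15/7 − 2 = 1/7, so |y₁ − α| = 1/7.
y₂ − α = 519/259 − 2 = 1/259, so |y₂ − α| = 1/259.
Ratio = (1/259) / (1/7) = 1/37.

1/37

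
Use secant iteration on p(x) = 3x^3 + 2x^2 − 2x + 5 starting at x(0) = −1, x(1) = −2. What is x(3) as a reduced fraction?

−4987/3085

p(−1) = 6, p(−2) = −7. x(2) = (−2) − (−7)·((−2) − (−1))/((−7) − 6) = −19/13.
p(−2) = −7, p(−19/13) = 6216/2197. x(3) = (−19/13) − (6216/2197)·((−19/13) − (−2))/((6216/2197) − (−7)) = −4987/3085.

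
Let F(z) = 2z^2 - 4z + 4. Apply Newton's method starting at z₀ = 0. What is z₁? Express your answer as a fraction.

1

F'(z) = 4z - 4.
F(0) = 4, F'(0) = -4, so z₁ = 0 - 4/(-4) = 1.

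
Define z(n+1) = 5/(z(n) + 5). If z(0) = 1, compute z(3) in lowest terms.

35/41

z(1) = 5/(1 + 5) = 5/6.
z(2) = 5/(5/6 + 5) = 6/7.
z(3) = 5/(6/7 + 5) = 35/41.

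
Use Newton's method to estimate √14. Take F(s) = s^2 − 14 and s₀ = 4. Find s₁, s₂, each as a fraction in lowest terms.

F'(s) = 2s.
F(4) = 2, F'(4) = 8, so s₁ = 4 − 2/8 = 15/4.
F(15/4) = 1/16, F'(15/4) = 15/2, so s₂ = (15/4) − (1/16)/(15/2) = 449/120.

s₁ = 15/4, s₂ = 449/120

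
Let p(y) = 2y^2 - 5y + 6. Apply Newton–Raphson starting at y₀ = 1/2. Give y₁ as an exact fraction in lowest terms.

p'(y) = 4y - 5.
p(1/2) = 4, p'(1/2) = -3, so y₁ = (1/2) - 4/(-3) = 11/6.

11/6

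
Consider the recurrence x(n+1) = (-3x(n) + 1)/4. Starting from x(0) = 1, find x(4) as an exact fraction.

x(1) = (-3·1 + 1)/4 = -1/2.
x(2) = (-3·(-1/2) + 1)/4 = 5/8.
x(3) = (-3·(5/8) + 1)/4 = -7/32.
x(4) = (-3·(-7/32) + 1)/4 = 53/128.

53/128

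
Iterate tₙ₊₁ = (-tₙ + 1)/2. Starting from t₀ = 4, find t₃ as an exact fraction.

-1/8

t₁ = (-4 + 1)/2 = -3/2.
t₂ = (-(-3/2) + 1)/2 = 5/4.
t₃ = (-(5/4) + 1)/2 = -1/8.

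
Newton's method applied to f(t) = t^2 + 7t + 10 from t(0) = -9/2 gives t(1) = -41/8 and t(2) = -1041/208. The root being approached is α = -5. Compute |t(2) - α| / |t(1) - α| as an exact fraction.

1/26

t(1) - α = -41/8 - (-5) = -41/8 + 5 = -1/8, so |t(1) - α| = 1/8.
t(2) - α = -1041/208 - (-5) = -1041/208 + 5 = -1/208, so |t(2) - α| = 1/208.
Ratio = (1/208) / (1/8) = 1/26.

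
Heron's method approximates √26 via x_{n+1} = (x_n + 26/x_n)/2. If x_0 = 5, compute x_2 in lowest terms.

x_1 = (5 + 26/5)/2 = 51/10.
x_2 = (51/10 + 26/(51/10))/2 = 5201/1020.

5201/1020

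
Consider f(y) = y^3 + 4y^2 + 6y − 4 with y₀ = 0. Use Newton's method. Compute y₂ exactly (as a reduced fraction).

86/171

f'(y) = 3y^2 + 8y + 6.
f(0) = −4, f'(0) = 6, so y₁ = 0 − (−4)/6 = 2/3.
f(2/3) = 56/27, f'(2/3) = 38/3, so y₂ = (2/3) − (56/27)/(38/3) = 86/171.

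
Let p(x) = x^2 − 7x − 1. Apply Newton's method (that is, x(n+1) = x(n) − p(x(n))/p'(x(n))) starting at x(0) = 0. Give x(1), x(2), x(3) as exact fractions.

x(1) = −1/7, x(2) = −50/357, x(3) = −129949/927843

p'(x) = 2x − 7.
p(0) = −1, p'(0) = −7, so x(1) = 0 − (−1)/(−7) = −1/7.
p(−1/7) = 1/49, p'(−1/7) = −51/7, so x(2) = (−1/7) − (1/49)/(−51/7) = −50/357.
p(−50/357) = 1/127449, p'(−50/357) = −2599/357, so x(3) = (−50/357) − (1/127449)/(−2599/357) = −129949/927843.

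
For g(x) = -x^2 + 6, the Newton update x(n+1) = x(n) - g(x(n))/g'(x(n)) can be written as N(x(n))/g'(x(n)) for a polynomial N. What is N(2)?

g'(x) = -2x.
N(x) = x·g'(x) - g(x) = x·(-2x) - (-x^2 + 6) = -x^2 - 6.
N(2) = -10.

-10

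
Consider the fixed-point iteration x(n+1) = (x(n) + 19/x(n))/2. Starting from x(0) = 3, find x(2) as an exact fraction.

x(1) = (3 + 19/3)/2 = 14/3.
x(2) = (14/3 + 19/(14/3))/2 = 367/84.

367/84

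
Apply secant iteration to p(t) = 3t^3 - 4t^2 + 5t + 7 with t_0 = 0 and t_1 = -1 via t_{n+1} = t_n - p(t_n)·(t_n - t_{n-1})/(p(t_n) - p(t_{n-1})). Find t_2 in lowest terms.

p(0) = 7, p(-1) = -5. t_2 = (-1) - (-5)·((-1) - 0)/((-5) - 7) = -7/12.

-7/12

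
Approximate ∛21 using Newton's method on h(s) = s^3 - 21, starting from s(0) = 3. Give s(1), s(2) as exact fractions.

h'(s) = 3s^2.
h(3) = 6, h'(3) = 27, so s(1) = 3 - 6/27 = 25/9.
h(25/9) = 316/729, h'(25/9) = 625/27, so s(2) = (25/9) - (316/729)/(625/27) = 46559/16875.

s(1) = 25/9, s(2) = 46559/16875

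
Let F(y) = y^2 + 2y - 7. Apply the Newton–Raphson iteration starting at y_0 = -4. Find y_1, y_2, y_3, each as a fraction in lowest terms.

y_1 = -23/6, y_2 = -781/204, y_3 = -901273/235416

F'(y) = 2y + 2.
F(-4) = 1, F'(-4) = -6, so y_1 = (-4) - 1/(-6) = -23/6.
F(-23/6) = 1/36, F'(-23/6) = -17/3, so y_2 = (-23/6) - (1/36)/(-17/3) = -781/204.
F(-781/204) = 1/41616, F'(-781/204) = -577/102, so y_3 = (-781/204) - (1/41616)/(-577/102) = -901273/235416.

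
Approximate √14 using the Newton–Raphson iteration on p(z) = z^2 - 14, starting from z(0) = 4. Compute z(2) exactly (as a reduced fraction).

p'(z) = 2z.
p(4) = 2, p'(4) = 8, so z(1) = 4 - 2/8 = 15/4.
p(15/4) = 1/16, p'(15/4) = 15/2, so z(2) = (15/4) - (1/16)/(15/2) = 449/120.

449/120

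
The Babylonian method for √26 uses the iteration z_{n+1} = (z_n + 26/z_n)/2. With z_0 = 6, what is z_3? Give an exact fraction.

z_1 = (6 + 26/6)/2 = 31/6.
z_2 = (31/6 + 26/(31/6))/2 = 1897/372.
z_3 = (1897/372 + 26/(1897/372))/2 = 7196593/1411368.

7196593/1411368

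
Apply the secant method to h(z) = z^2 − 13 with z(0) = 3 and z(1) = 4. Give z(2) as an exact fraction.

h(3) = −4, h(4) = 3. z(2) = 4 − 3·(4 − 3)/(3 − (−4)) = 25/7.

25/7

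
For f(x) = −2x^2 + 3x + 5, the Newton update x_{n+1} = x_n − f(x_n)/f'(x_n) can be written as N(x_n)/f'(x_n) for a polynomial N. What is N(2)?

−13

f'(x) = −4x + 3.
N(x) = x·f'(x) − f(x) = x·(−4x + 3) − (−2x^2 + 3x + 5) = −2x^2 − 5.
N(2) = −13.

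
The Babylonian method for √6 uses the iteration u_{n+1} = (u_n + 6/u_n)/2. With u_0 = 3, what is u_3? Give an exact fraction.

u_1 = (3 + 6/3)/2 = 5/2.
u_2 = (5/2 + 6/(5/2))/2 = 49/20.
u_3 = (49/20 + 6/(49/20))/2 = 4801/1960.

4801/1960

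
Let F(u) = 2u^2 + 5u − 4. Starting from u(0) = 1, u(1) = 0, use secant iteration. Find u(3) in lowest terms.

28/43

F(1) = 3, F(0) = −4. u(2) = 0 − (−4)·(0 − 1)/((−4) − 3) = 4/7.
F(0) = −4, F(4/7) = −24/49. u(3) = (4/7) − (−24/49)·((4/7) − 0)/((−24/49) − (−4)) = 28/43.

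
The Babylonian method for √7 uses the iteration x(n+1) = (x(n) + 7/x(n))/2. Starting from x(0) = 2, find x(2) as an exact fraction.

233/88

x(1) = (2 + 7/2)/2 = 11/4.
x(2) = (11/4 + 7/(11/4))/2 = 233/88.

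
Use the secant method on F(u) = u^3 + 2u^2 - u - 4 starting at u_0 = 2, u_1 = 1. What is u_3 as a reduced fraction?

319/247

F(2) = 10, F(1) = -2. u_2 = 1 - (-2)·(1 - 2)/((-2) - 10) = 7/6.
F(1) = -2, F(7/6) = -185/216. u_3 = (7/6) - (-185/216)·((7/6) - 1)/((-185/216) - (-2)) = 319/247.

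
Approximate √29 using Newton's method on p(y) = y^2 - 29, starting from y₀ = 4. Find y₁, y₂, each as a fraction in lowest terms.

y₁ = 45/8, y₂ = 3881/720

p'(y) = 2y.
p(4) = -13, p'(4) = 8, so y₁ = 4 - (-13)/8 = 45/8.
p(45/8) = 169/64, p'(45/8) = 45/4, so y₂ = (45/8) - (169/64)/(45/4) = 3881/720.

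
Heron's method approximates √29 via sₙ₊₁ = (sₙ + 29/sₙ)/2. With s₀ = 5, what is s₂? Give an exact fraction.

s₁ = (5 + 29/5)/2 = 27/5.
s₂ = (27/5 + 29/(27/5))/2 = 727/135.

727/135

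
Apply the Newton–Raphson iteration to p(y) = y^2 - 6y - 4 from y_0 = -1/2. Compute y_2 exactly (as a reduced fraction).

p'(y) = 2y - 6.
p(-1/2) = -3/4, p'(-1/2) = -7, so y_1 = (-1/2) - (-3/4)/(-7) = -17/28.
p(-17/28) = 9/784, p'(-17/28) = -101/14, so y_2 = (-17/28) - (9/784)/(-101/14) = -3425/5656.

-3425/5656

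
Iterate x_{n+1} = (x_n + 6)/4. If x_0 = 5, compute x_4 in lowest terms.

x_1 = (5 + 6)/4 = 11/4.
x_2 = ((11/4) + 6)/4 = 35/16.
x_3 = ((35/16) + 6)/4 = 131/64.
x_4 = ((131/64) + 6)/4 = 515/256.

515/256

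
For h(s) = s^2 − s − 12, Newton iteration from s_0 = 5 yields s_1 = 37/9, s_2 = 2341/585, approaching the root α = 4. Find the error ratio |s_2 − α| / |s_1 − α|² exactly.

s_1 − α = 37/9 − 4 = 1/9, so |s_1 − α| = 1/9.
s_2 − α = 2341/585 − 4 = 1/585, so |s_2 − α| = 1/585.
|s_1 − α|² = 1/81.
Ratio = (1/585) / (1/81) = 9/65.

9/65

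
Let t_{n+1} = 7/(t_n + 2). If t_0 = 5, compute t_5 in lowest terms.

329/185

t_1 = 7/(5 + 2) = 1.
t_2 = 7/(1 + 2) = 7/3.
t_3 = 7/(7/3 + 2) = 21/13.
t_4 = 7/(21/13 + 2) = 91/47.
t_5 = 7/(91/47 + 2) = 329/185.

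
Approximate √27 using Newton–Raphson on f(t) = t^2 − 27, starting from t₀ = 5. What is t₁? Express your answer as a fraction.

f'(t) = 2t.
f(5) = −2, f'(5) = 10, so t₁ = 5 − (−2)/10 = 26/5.

26/5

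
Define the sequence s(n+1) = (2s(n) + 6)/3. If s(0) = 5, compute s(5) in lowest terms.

s(1) = (2·5 + 6)/3 = 16/3.
s(2) = (2·(16/3) + 6)/3 = 50/9.
s(3) = (2·(50/9) + 6)/3 = 154/27.
s(4) = (2·(154/27) + 6)/3 = 470/81.
s(5) = (2·(470/81) + 6)/3 = 1426/243.

1426/243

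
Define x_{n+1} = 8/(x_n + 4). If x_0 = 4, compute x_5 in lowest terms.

x_1 = 8/(4 + 4) = 1.
x_2 = 8/(1 + 4) = 8/5.
x_3 = 8/(8/5 + 4) = 10/7.
x_4 = 8/(10/7 + 4) = 28/19.
x_5 = 8/(28/19 + 4) = 19/13.

19/13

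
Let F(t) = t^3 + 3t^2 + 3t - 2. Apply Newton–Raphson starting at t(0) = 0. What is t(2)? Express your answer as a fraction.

F'(t) = 3t^2 + 6t + 3.
F(0) = -2, F'(0) = 3, so t(1) = 0 - (-2)/3 = 2/3.
F(2/3) = 44/27, F'(2/3) = 25/3, so t(2) = (2/3) - (44/27)/(25/3) = 106/225.

106/225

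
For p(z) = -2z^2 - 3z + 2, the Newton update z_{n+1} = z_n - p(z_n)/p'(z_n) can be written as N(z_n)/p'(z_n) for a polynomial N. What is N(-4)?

p'(z) = -4z - 3.
N(z) = z·p'(z) - p(z) = z·(-4z - 3) - (-2z^2 - 3z + 2) = -2z^2 - 2.
N(-4) = -34.

-34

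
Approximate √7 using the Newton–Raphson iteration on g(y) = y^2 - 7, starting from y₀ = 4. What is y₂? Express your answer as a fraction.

977/368

g'(y) = 2y.
g(4) = 9, g'(4) = 8, so y₁ = 4 - 9/8 = 23/8.
g(23/8) = 81/64, g'(23/8) = 23/4, so y₂ = (23/8) - (81/64)/(23/4) = 977/368.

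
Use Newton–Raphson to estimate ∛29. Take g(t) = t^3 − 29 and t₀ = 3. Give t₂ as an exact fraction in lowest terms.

1714381/558009

g'(t) = 3t^2.
g(3) = −2, g'(3) = 27, so t₁ = 3 − (−2)/27 = 83/27.
g(83/27) = 980/19683, g'(83/27) = 6889/243, so t₂ = (83/27) − (980/19683)/(6889/243) = 1714381/558009.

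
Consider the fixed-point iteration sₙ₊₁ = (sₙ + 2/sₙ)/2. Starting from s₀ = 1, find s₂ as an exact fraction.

s₁ = (1 + 2/1)/2 = 3/2.
s₂ = (3/2 + 2/(3/2))/2 = 17/12.

17/12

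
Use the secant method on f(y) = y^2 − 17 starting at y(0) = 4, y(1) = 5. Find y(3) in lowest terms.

f(4) = −1, f(5) = 8. y(2) = 5 − 8·(5 − 4)/(8 − (−1)) = 37/9.
f(5) = 8, f(37/9) = −8/81. y(3) = (37/9) − (−8/81)·((37/9) − 5)/((−8/81) − 8) = 169/41.

169/41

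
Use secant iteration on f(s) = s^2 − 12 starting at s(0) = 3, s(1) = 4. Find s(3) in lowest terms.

45/13

f(3) = −3, f(4) = 4. s(2) = 4 − 4·(4 − 3)/(4 − (−3)) = 24/7.
f(4) = 4, f(24/7) = −12/49. s(3) = (24/7) − (−12/49)·((24/7) − 4)/((−12/49) − 4) = 45/13.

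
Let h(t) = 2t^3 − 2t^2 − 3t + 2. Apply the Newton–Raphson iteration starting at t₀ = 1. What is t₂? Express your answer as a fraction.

h'(t) = 6t^2 − 4t − 3.
h(1) = −1, h'(1) = −1, so t₁ = 1 − (−1)/(−1) = 0.
h(0) = 2, h'(0) = −3, so t₂ = 0 − 2/(−3) = 2/3.

2/3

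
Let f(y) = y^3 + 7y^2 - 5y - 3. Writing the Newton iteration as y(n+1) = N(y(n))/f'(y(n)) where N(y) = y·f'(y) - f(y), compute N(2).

f'(y) = 3y^2 + 14y - 5.
N(y) = y·f'(y) - f(y) = y·(3y^2 + 14y - 5) - (y^3 + 7y^2 - 5y - 3) = 2y^3 + 7y^2 + 3.
N(2) = 47.

47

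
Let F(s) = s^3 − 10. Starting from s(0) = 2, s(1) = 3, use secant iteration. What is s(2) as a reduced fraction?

40/19

F(2) = −2, F(3) = 17. s(2) = 3 − 17·(3 − 2)/(17 − (−2)) = 40/19.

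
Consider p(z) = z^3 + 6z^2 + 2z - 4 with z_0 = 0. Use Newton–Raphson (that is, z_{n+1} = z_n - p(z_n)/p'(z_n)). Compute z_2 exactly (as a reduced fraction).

22/19

p'(z) = 3z^2 + 12z + 2.
p(0) = -4, p'(0) = 2, so z_1 = 0 - (-4)/2 = 2.
p(2) = 32, p'(2) = 38, so z_2 = 2 - 32/38 = 22/19.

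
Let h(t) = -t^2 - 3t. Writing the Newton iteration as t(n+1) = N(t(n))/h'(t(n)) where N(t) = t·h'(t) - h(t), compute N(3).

h'(t) = -2t - 3.
N(t) = t·h'(t) - h(t) = t·(-2t - 3) - (-t^2 - 3t) = -t^2.
N(3) = -9.

-9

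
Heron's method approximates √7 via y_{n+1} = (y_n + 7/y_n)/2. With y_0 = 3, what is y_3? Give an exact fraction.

32257/12192

y_1 = (3 + 7/3)/2 = 8/3.
y_2 = (8/3 + 7/(8/3))/2 = 127/48.
y_3 = (127/48 + 7/(127/48))/2 = 32257/12192.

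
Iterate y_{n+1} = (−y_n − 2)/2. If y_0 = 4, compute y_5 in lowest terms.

−13/16

y_1 = (−4 − 2)/2 = −3.
y_2 = (−(−3) − 2)/2 = 1/2.
y_3 = (−(1/2) − 2)/2 = −5/4.
y_4 = (−(−5/4) − 2)/2 = −3/8.
y_5 = (−(−3/8) − 2)/2 = −13/16.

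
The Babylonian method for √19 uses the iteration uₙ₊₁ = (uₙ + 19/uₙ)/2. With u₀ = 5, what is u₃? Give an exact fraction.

u₁ = (5 + 19/5)/2 = 22/5.
u₂ = (22/5 + 19/(22/5))/2 = 959/220.
u₃ = (959/220 + 19/(959/220))/2 = 1839281/421960.

1839281/421960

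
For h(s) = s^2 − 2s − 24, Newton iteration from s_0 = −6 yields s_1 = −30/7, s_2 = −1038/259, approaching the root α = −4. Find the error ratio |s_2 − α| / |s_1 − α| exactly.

s_1 − α = −30/7 − (−4) = −30/7 + 4 = −2/7, so |s_1 − α| = 2/7.
s_2 − α = −1038/259 − (−4) = −1038/259 + 4 = −2/259, so |s_2 − α| = 2/259.
Ratio = (2/259) / (2/7) = 1/37.

1/37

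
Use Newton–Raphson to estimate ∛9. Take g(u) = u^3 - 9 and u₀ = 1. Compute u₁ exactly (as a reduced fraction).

g'(u) = 3u^2.
g(1) = -8, g'(1) = 3, so u₁ = 1 - (-8)/3 = 11/3.

11/3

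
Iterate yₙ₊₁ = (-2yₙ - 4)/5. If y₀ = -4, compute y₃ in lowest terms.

y₁ = (-2·(-4) - 4)/5 = 4/5.
y₂ = (-2·(4/5) - 4)/5 = -28/25.
y₃ = (-2·(-28/25) - 4)/5 = -44/125.

-44/125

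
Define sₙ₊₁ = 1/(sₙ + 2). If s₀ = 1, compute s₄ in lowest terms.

s₁ = 1/(1 + 2) = 1/3.
s₂ = 1/(1/3 + 2) = 3/7.
s₃ = 1/(3/7 + 2) = 7/17.
s₄ = 1/(7/17 + 2) = 17/41.

17/41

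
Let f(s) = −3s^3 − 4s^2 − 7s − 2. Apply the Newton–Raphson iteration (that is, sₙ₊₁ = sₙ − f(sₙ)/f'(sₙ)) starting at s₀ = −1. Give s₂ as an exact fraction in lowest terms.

−1/3

f'(s) = −9s^2 − 8s − 7.
f(−1) = 4, f'(−1) = −8, so s₁ = (−1) − 4/(−8) = −1/2.
f(−1/2) = 7/8, f'(−1/2) = −21/4, so s₂ = (−1/2) − (7/8)/(−21/4) = −1/3.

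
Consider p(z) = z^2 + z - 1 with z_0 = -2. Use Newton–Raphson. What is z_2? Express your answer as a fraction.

p'(z) = 2z + 1.
p(-2) = 1, p'(-2) = -3, so z_1 = (-2) - 1/(-3) = -5/3.
p(-5/3) = 1/9, p'(-5/3) = -7/3, so z_2 = (-5/3) - (1/9)/(-7/3) = -34/21.

-34/21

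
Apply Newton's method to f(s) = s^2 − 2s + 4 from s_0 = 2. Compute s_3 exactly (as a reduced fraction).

0

f'(s) = 2s − 2.
f(2) = 4, f'(2) = 2, so s_1 = 2 − 4/2 = 0.
f(0) = 4, f'(0) = −2, so s_2 = 0 − 4/(−2) = 2.
f(2) = 4, f'(2) = 2, so s_3 = 2 − 4/2 = 0.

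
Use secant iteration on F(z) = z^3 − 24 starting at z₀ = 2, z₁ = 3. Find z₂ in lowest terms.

F(2) = −16, F(3) = 3. z₂ = 3 − 3·(3 − 2)/(3 − (−16)) = 54/19.

54/19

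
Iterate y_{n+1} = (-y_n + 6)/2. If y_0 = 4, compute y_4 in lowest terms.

17/8

y_1 = (-4 + 6)/2 = 1.
y_2 = (-1 + 6)/2 = 5/2.
y_3 = (-(5/2) + 6)/2 = 7/4.
y_4 = (-(7/4) + 6)/2 = 17/8.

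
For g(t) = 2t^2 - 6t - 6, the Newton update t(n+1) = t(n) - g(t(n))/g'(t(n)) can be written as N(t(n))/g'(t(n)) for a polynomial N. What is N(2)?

g'(t) = 4t - 6.
N(t) = t·g'(t) - g(t) = t·(4t - 6) - (2t^2 - 6t - 6) = 2t^2 + 6.
N(2) = 14.

14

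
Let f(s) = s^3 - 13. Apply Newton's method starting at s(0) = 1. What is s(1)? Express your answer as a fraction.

f'(s) = 3s^2.
f(1) = -12, f'(1) = 3, so s(1) = 1 - (-12)/3 = 5.

5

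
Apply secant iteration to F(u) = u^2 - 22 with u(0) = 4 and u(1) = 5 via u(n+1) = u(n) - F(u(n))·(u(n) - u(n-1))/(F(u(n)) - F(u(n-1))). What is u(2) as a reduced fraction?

F(4) = -6, F(5) = 3. u(2) = 5 - 3·(5 - 4)/(3 - (-6)) = 14/3.

14/3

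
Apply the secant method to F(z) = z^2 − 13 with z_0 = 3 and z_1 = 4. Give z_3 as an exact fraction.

191/53

F(3) = −4, F(4) = 3. z_2 = 4 − 3·(4 − 3)/(3 − (−4)) = 25/7.
F(4) = 3, F(25/7) = −12/49. z_3 = (25/7) − (−12/49)·((25/7) − 4)/((−12/49) − 3) = 191/53.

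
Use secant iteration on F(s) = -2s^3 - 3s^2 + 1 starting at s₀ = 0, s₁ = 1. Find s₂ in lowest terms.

1/5

F(0) = 1, F(1) = -4. s₂ = 1 - (-4)·(1 - 0)/((-4) - 1) = 1/5.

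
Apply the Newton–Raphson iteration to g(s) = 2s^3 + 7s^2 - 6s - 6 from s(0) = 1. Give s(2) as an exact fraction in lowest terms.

g'(s) = 6s^2 + 14s - 6.
g(1) = -3, g'(1) = 14, so s(1) = 1 - (-3)/14 = 17/14.
g(17/14) = 423/686, g'(17/14) = 1945/98, so s(2) = (17/14) - (423/686)/(1945/98) = 32219/27230.

32219/27230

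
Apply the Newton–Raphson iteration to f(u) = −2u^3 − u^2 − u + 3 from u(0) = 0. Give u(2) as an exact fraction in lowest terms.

120/61

f'(u) = −6u^2 − 2u − 1.
f(0) = 3, f'(0) = −1, so u(1) = 0 − 3/(−1) = 3.
f(3) = −63, f'(3) = −61, so u(2) = 3 − (−63)/(−61) = 120/61.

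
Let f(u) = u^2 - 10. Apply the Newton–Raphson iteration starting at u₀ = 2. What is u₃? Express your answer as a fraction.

f'(u) = 2u.
f(2) = -6, f'(2) = 4, so u₁ = 2 - (-6)/4 = 7/2.
f(7/2) = 9/4, f'(7/2) = 7, so u₂ = (7/2) - (9/4)/7 = 89/28.
f(89/28) = 81/784, f'(89/28) = 89/14, so u₃ = (89/28) - (81/784)/(89/14) = 15761/4984.

15761/4984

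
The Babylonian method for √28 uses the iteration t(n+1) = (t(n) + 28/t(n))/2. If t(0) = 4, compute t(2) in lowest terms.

t(1) = (4 + 28/4)/2 = 11/2.
t(2) = (11/2 + 28/(11/2))/2 = 233/44.

233/44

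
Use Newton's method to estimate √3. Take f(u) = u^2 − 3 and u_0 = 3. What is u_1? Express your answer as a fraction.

f'(u) = 2u.
f(3) = 6, f'(3) = 6, so u_1 = 3 − 6/6 = 2.

2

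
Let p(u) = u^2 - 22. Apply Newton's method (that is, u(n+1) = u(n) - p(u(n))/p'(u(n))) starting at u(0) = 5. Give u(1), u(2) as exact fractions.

p'(u) = 2u.
p(5) = 3, p'(5) = 10, so u(1) = 5 - 3/10 = 47/10.
p(47/10) = 9/100, p'(47/10) = 47/5, so u(2) = (47/10) - (9/100)/(47/5) = 4409/940.

u(1) = 47/10, u(2) = 4409/940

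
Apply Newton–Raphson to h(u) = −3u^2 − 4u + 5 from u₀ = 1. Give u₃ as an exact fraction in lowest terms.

331787/421960

h'(u) = −6u − 4.
h(1) = −2, h'(1) = −10, so u₁ = 1 − (−2)/(−10) = 4/5.
h(4/5) = −3/25, h'(4/5) = −44/5, so u₂ = (4/5) − (−3/25)/(−44/5) = 173/220.
h(173/220) = −27/48400, h'(173/220) = −959/110, so u₃ = (173/220) − (−27/48400)/(−959/110) = 331787/421960.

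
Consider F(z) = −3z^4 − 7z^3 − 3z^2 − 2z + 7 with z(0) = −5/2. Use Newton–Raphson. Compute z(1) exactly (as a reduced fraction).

−2537/1108

F'(z) = −12z^3 − 21z^2 − 6z − 2.
F(−5/2) = −233/16, F'(−5/2) = 277/4, so z(1) = (−5/2) − (−233/16)/(277/4) = −2537/1108.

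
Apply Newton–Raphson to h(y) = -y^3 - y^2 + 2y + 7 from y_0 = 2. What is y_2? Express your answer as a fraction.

h'(y) = -3y^2 - 2y + 2.
h(2) = -1, h'(2) = -14, so y_1 = 2 - (-1)/(-14) = 27/14.
h(27/14) = -97/2744, h'(27/14) = -2551/196, so y_2 = (27/14) - (-97/2744)/(-2551/196) = 34390/17857.

34390/17857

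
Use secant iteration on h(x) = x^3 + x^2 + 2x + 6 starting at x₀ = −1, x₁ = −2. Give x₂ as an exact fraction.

h(−1) = 4, h(−2) = −2. x₂ = (−2) − (−2)·((−2) − (−1))/((−2) − 4) = −5/3.

−5/3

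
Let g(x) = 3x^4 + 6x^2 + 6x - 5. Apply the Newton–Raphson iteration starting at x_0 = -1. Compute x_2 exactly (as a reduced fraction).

-19045/17346

g'(x) = 12x^3 + 12x + 6.
g(-1) = -2, g'(-1) = -18, so x_1 = (-1) - (-2)/(-18) = -10/9.
g(-10/9) = 685/2187, g'(-10/9) = -5782/243, so x_2 = (-10/9) - (685/2187)/(-5782/243) = -19045/17346.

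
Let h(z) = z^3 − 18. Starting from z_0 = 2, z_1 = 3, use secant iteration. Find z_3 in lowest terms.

2402/921

h(2) = −10, h(3) = 9. z_2 = 3 − 9·(3 − 2)/(9 − (−10)) = 48/19.
h(3) = 9, h(48/19) = −12870/6859. z_3 = (48/19) − (−12870/6859)·((48/19) − 3)/((−12870/6859) − 9) = 2402/921.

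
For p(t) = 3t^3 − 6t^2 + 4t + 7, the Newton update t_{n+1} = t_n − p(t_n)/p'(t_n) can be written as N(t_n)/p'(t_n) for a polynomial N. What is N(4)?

281

p'(t) = 9t^2 − 12t + 4.
N(t) = t·p'(t) − p(t) = t·(9t^2 − 12t + 4) − (3t^3 − 6t^2 + 4t + 7) = 6t^3 − 6t^2 − 7.
N(4) = 281.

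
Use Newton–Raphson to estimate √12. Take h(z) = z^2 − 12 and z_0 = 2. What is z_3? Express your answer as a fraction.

97/28

h'(z) = 2z.
h(2) = −8, h'(2) = 4, so z_1 = 2 − (−8)/4 = 4.
h(4) = 4, h'(4) = 8, so z_2 = 4 − 4/8 = 7/2.
h(7/2) = 1/4, h'(7/2) = 7, so z_3 = (7/2) − (1/4)/7 = 97/28.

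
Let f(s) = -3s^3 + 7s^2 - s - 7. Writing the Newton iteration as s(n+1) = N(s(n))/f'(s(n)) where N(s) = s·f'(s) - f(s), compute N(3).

f'(s) = -9s^2 + 14s - 1.
N(s) = s·f'(s) - f(s) = s·(-9s^2 + 14s - 1) - (-3s^3 + 7s^2 - s - 7) = -6s^3 + 7s^2 + 7.
N(3) = -92.

-92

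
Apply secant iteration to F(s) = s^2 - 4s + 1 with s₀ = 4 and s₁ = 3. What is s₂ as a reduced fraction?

11/3

F(4) = 1, F(3) = -2. s₂ = 3 - (-2)·(3 - 4)/((-2) - 1) = 11/3.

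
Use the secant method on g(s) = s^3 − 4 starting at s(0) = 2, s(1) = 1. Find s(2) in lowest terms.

g(2) = 4, g(1) = −3. s(2) = 1 − (−3)·(1 − 2)/((−3) − 4) = 10/7.

10/7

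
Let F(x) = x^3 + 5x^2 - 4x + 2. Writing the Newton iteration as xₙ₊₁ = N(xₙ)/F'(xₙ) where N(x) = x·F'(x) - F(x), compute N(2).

F'(x) = 3x^2 + 10x - 4.
N(x) = x·F'(x) - F(x) = x·(3x^2 + 10x - 4) - (x^3 + 5x^2 - 4x + 2) = 2x^3 + 5x^2 - 2.
N(2) = 34.

34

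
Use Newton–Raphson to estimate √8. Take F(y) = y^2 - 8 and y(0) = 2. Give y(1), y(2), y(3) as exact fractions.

y(1) = 3, y(2) = 17/6, y(3) = 577/204

F'(y) = 2y.
F(2) = -4, F'(2) = 4, so y(1) = 2 - (-4)/4 = 3.
F(3) = 1, F'(3) = 6, so y(2) = 3 - 1/6 = 17/6.
F(17/6) = 1/36, F'(17/6) = 17/3, so y(3) = (17/6) - (1/36)/(17/3) = 577/204.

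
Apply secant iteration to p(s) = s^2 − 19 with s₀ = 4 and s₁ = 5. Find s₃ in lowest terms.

p(4) = −3, p(5) = 6. s₂ = 5 − 6·(5 − 4)/(6 − (−3)) = 13/3.
p(5) = 6, p(13/3) = −2/9. s₃ = (13/3) − (−2/9)·((13/3) − 5)/((−2/9) − 6) = 61/14.

61/14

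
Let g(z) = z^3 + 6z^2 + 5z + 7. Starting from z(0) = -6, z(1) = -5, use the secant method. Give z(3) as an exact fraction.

g(-6) = -23, g(-5) = 7. z(2) = (-5) - 7·((-5) - (-6))/(7 - (-23)) = -157/30.
g(-5) = 7, g(-157/30) = 49427/27000. z(3) = (-157/30) - (49427/27000)·((-157/30) - (-5))/((49427/27000) - 7) = -105995/19939.

-105995/19939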